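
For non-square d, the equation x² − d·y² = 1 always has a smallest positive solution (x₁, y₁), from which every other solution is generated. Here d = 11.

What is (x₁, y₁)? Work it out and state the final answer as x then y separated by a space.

[3; 3,6] for √11; ℓ=2 ⇒ convergent index 1
step 0: (3, 1)  from 3·(1,0) + (0,1)
step 1: (10, 3)  from 3·(3,1) + (1,0)
→ (10, 3).  Check: 10²=100, 11·3²=99, difference 1.

10 3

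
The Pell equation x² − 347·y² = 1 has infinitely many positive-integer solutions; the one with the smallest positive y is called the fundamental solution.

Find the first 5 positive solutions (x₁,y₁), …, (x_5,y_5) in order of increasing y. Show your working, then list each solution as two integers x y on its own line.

641602 34443
823306252807 44197395372
1056469876826312026 56714274530897445
1355666371822207590758497 72775983935101527618408
1739596510986687599414840072362 93386433689401306371520721787

√347 → a₀=18, period (1,1,1,2,4,…,1,1,36); ℓ=14 even so k=13
k=0  a_k=18  p_k/q_k = 18/1
…
k=2  a_k=1  p_k/q_k = 37/2
…
k=6  a_k=1  p_k/q_k = 801/43
…
k=10  a_k=2  p_k/q_k = 164168/8813
k=11  a_k=1  p_k/q_k = 238717/12815
k=12  a_k=1  p_k/q_k = 402885/21628
k=13  a_k=1  p_k/q_k = 641602/34443
(x₁, y₁) = (641602, 34443);  641602² − 347·34443² = 1 ✓
(641602+34443√347)^2 = 823306252807 + 44197395372√347
(641602+34443√347)^3 = 1056469876826312026 + 56714274530897445√347
(641602+34443√347)^4 = 1355666371822207590758497 + 72775983935101527618408√347
(641602+34443√347)^5 = 1739596510986687599414840072362 + 93386433689401306371520721787√347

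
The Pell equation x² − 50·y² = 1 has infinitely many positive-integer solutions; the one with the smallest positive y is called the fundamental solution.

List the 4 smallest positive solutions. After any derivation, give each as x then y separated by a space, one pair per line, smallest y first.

√50 = [7; 14, …], period ℓ=1 (odd) → k=1
i=0: a=7 ⇒ p=7, q=1
i=1: a=14 ⇒ p=99, q=14
fundamental: x₁=99, y₁=14  (since 9801 − 50·196 = 1)
(99+14√50)^2 = 19601 + 2772√50
(99+14√50)^3 = 3880899 + 548842√50
(99+14√50)^4 = 768398401 + 108667944√50

99 14
19601 2772
3880899 548842
768398401 108667944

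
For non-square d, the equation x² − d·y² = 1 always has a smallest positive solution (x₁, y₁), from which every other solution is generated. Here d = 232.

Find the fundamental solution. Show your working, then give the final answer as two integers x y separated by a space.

d=232: √d = [15; 4,3,7,3,4,30] (ℓ=6, even), read p_5/q_5
k=0  a_k=15  p_k/q_k = 15/1
k=1  a_k=4  p_k/q_k = 61/4
k=2  a_k=3  p_k/q_k = 198/13
k=3  a_k=7  p_k/q_k = 1447/95
k=4  a_k=3  p_k/q_k = 4539/298
k=5  a_k=4  p_k/q_k = 19603/1287
fundamental: x₁=19603, y₁=1287  (since 384277609 − 232·1656369 = 1)

19603 1287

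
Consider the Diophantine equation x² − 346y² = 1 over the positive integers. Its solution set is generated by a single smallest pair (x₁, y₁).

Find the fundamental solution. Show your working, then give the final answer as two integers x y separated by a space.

√346 = [18; 1,1,1,1,36, …], period ℓ=5 (odd) → k=9
step 0: (18, 1)  from 18·(1,0) + (0,1)
…
step 3: (56, 3)  from 1·(37,2) + (19,1)
…
step 8: (10398, 559)  from 1·(6901,371) + (3497,188)
step 9: (17299, 930)  from 1·(10398,559) + (6901,371)
→ (17299, 930).  Check: 17299²=299255401, 346·930²=299255400, difference 1.

17299 930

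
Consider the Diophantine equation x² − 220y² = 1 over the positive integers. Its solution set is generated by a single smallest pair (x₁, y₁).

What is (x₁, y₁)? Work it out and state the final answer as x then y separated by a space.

89 6

d=220: √d = [14; 1,4,1,28] (ℓ=4, even), read p_3/q_3
i=0: a=14 ⇒ p=14, q=1
i=1: a=1 ⇒ p=15, q=1
i=2: a=4 ⇒ p=74, q=5
i=3: a=1 ⇒ p=89, q=6
→ (89, 6).  Check: 89²=7921, 220·6²=7920, difference 1.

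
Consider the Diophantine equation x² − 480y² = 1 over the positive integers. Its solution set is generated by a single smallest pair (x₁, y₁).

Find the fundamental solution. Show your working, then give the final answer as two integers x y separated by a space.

241 11

√480 = [21; 1,9,1,42, …], period ℓ=4 (even) → k=3
a_0=21:  p_0=21·1+0=21,  q_0=21·0+1=1
…
a_2=9:  p_2=9·22+21=219,  q_2=9·1+1=10
a_3=1:  p_3=1·219+22=241,  q_3=1·10+1=11
(x₁, y₁) = (241, 11);  241² − 480·11² = 1 ✓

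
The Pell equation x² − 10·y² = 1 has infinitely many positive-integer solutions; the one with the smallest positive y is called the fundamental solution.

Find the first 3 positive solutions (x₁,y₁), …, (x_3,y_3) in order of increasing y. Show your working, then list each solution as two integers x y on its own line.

√10 = [3; 6, …], period ℓ=1 (odd) → k=1
k=0  a_k=3  p_k/q_k = 3/1
k=1  a_k=6  p_k/q_k = 19/6
(x₁, y₁) = (19, 6);  19² − 10·6² = 1 ✓
(19+6√10)^2 = 721 + 228√10
(19+6√10)^3 = 27379 + 8658√10

19 6
721 228
27379 8658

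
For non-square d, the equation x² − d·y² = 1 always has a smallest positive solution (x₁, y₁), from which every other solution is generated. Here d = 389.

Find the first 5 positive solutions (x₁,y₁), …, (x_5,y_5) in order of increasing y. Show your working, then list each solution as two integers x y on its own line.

3287049 166660
21609382256801 1095639172680
142062196675667653449 7202839293837075980
933930803041091759821507201 47352171395934637886793360
6139752624410693193862375179426249 311297815269663908222998617313300

√389 = [19; 1,2,1,1,1,1,2,1,38, …], period ℓ=9 (odd) → k=17
k=0  a_k=19  p_k/q_k = 19/1
…
k=3  a_k=1  p_k/q_k = 79/4
…
k=6  a_k=1  p_k/q_k = 355/18
k=7  a_k=2  p_k/q_k = 927/47
…
k=9  a_k=38  p_k/q_k = 49643/2517
…
k=14  a_k=1  p_k/q_k = 556329/28207
…
k=16  a_k=2  p_k/q_k = 2376809/120509
k=17  a_k=1  p_k/q_k = 3287049/166660
→ (3287049, 166660).  Check: 3287049²=10804691128401, 389·166660²=10804691128400, difference 1.
n=2: (3287049,166660)∘(3287049,166660) = (3287049·3287049+389·166660·166660, 3287049·166660+166660·3287049) = (21609382256801,1095639172680)
n=3: (21609382256801,1095639172680)∘(3287049,166660) = (3287049·21609382256801+389·166660·1095639172680, 3287049·1095639172680+166660·21609382256801) = (142062196675667653449,7202839293837075980)
n=4: (142062196675667653449,7202839293837075980)∘(3287049,166660) = (3287049·142062196675667653449+389·166660·7202839293837075980, 3287049·7202839293837075980+166660·142062196675667653449) = (933930803041091759821507201,47352171395934637886793360)
n=5: (933930803041091759821507201,47352171395934637886793360)∘(3287049,166660) = (3287049·933930803041091759821507201+389·166660·47352171395934637886793360, 3287049·47352171395934637886793360+166660·933930803041091759821507201) = (6139752624410693193862375179426249,311297815269663908222998617313300)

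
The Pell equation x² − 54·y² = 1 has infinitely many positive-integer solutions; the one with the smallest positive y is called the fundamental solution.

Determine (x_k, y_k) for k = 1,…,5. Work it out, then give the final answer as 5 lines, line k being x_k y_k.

[7; 2,1,6,1,2,14] for √54; ℓ=6 ⇒ convergent index 5
k=0  a_k=7  p_k/q_k = 7/1
k=1  a_k=2  p_k/q_k = 15/2
k=2  a_k=1  p_k/q_k = 22/3
…
k=4  a_k=1  p_k/q_k = 169/23
k=5  a_k=2  p_k/q_k = 485/66
→ (485, 66).  Check: 485²=235225, 54·66²=235224, difference 1.
n=2: (485,66)∘(485,66) = (485·485+54·66·66, 485·66+66·485) = (470449,64020)
n=3: (470449,64020)∘(485,66) = (485·470449+54·66·64020, 485·64020+66·470449) = (456335045,62099334)
n=4: (456335045,62099334)∘(485,66) = (485·456335045+54·66·62099334, 485·62099334+66·456335045) = (442644523201,60236289960)
n=5: (442644523201,60236289960)∘(485,66) = (485·442644523201+54·66·60236289960, 485·60236289960+66·442644523201) = (429364731169925,58429139161866)

485 66
470449 64020
456335045 62099334
442644523201 60236289960
429364731169925 58429139161866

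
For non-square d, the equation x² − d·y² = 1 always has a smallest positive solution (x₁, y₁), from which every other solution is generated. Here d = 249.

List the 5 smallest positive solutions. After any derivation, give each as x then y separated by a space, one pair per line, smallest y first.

√249 = [15; 1,3,1,1,5,…,3,1,30, …], period ℓ=16 (even) → k=15
k=0  a_k=15  p_k/q_k = 15/1
…
k=2  a_k=3  p_k/q_k = 63/4
…
k=4  a_k=1  p_k/q_k = 142/9
k=5  a_k=5  p_k/q_k = 789/50
k=6  a_k=1  p_k/q_k = 931/59
…
k=10  a_k=1  p_k/q_k = 150586/9543
k=11  a_k=5  p_k/q_k = 866765/54929
…
k=13  a_k=1  p_k/q_k = 1884116/119401
k=14  a_k=3  p_k/q_k = 6669699/422675
k=15  a_k=1  p_k/q_k = 8553815/542076
fundamental: x₁=8553815, y₁=542076  (since 73167751054225 − 249·293846389776 = 1)
n=2: (8553815,542076)∘(8553815,542076) = (8553815·8553815+249·542076·542076, 8553815·542076+542076·8553815) = (146335502108449,9273635639880)
n=3: (146335502108449,9273635639880)∘(8553815,542076) = (8553815·146335502108449+249·542076·9273635639880, 8553815·9273635639880+542076·146335502108449) = (2503453625935556812055,158649927281879742324)
n=4: (2503453625935556812055,158649927281879742324)∘(8553815,542076) = (8553815·2503453625935556812055+249·542076·158649927281879742324, 8553815·158649927281879742324+542076·2503453625935556812055) = (42828158354663763449114371201,2714124255465295062538692240)
n=5: (42828158354663763449114371201,2714124255465295062538692240)∘(8553815,542076) = (8553815·42828158354663763449114371201+249·542076·2714124255465295062538692240, 8553815·2714124255465295062538692240+542076·42828158354663763449114371201) = (732688286712993936041346554632551575,46432233536525587120811525646048876)

8553815 542076
146335502108449 9273635639880
2503453625935556812055 158649927281879742324
42828158354663763449114371201 2714124255465295062538692240
732688286712993936041346554632551575 46432233536525587120811525646048876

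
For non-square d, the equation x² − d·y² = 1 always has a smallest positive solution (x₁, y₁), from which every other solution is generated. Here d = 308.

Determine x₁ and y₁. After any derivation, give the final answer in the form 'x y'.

351 20

d=308: √d = [17; 1,1,4,1,1,34] (ℓ=6, even), read p_5/q_5
step 0: (17, 1)  from 17·(1,0) + (0,1)
step 1: (18, 1)  from 1·(17,1) + (1,0)
step 2: (35, 2)  from 1·(18,1) + (17,1)
…
step 4: (193, 11)  from 1·(158,9) + (35,2)
step 5: (351, 20)  from 1·(193,11) + (158,9)
→ (351, 20).  Check: 351²=123201, 308·20²=123200, difference 1.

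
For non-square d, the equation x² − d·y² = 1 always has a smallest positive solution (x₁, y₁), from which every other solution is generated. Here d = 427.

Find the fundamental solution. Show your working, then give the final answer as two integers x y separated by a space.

[20; 1,1,1,40] for √427; ℓ=4 ⇒ convergent index 3
step 0: (20, 1)  from 20·(1,0) + (0,1)
step 1: (21, 1)  from 1·(20,1) + (1,0)
step 2: (41, 2)  from 1·(21,1) + (20,1)
step 3: (62, 3)  from 1·(41,2) + (21,1)
fundamental: x₁=62, y₁=3  (since 3844 − 427·9 = 1)

62 3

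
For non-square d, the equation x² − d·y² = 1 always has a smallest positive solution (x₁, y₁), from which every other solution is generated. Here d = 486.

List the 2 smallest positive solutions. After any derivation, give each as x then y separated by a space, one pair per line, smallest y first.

485 22
470449 21340

[22; 22,44] for √486; ℓ=2 ⇒ convergent index 1
a_0=22:  p_0=22·1+0=22,  q_0=22·0+1=1
a_1=22:  p_1=22·22+1=485,  q_1=22·1+0=22
(x₁, y₁) = (485, 22);  485² − 486·22² = 1 ✓
(x_2, y_2) = (485·485 + 486·22·22, 485·22 + 22·485) = (470449, 21340)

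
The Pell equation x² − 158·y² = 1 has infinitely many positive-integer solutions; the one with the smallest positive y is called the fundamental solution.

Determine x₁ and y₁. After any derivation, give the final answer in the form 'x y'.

7743 616

[12; 1,1,3,12,3,1,1,24] for √158; ℓ=8 ⇒ convergent index 7
i=0: a=12 ⇒ p=12, q=1
…
i=2: a=1 ⇒ p=25, q=2
…
i=6: a=1 ⇒ p=4412, q=351
i=7: a=1 ⇒ p=7743, q=616
(x₁, y₁) = (7743, 616);  7743² − 158·616² = 1 ✓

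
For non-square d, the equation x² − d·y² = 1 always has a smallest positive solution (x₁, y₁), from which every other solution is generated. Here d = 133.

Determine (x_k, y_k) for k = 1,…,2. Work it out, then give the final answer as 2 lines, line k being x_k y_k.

√133 = [11; 1,1,7,5,1,…,1,1,22, …], period ℓ=16 (even) → k=15
k=0  a_k=11  p_k/q_k = 11/1
k=1  a_k=1  p_k/q_k = 12/1
k=2  a_k=1  p_k/q_k = 23/2
k=3  a_k=7  p_k/q_k = 173/15
k=4  a_k=5  p_k/q_k = 888/77
k=5  a_k=1  p_k/q_k = 1061/92
k=6  a_k=1  p_k/q_k = 1949/169
k=7  a_k=1  p_k/q_k = 3010/261
k=8  a_k=2  p_k/q_k = 7969/691
k=9  a_k=1  p_k/q_k = 10979/952
…
k=12  a_k=5  p_k/q_k = 168583/14618
k=13  a_k=7  p_k/q_k = 1210008/104921
k=14  a_k=1  p_k/q_k = 1378591/119539
k=15  a_k=1  p_k/q_k = 2588599/224460
fundamental: x₁=2588599, y₁=224460  (since 6700844782801 − 133·50382291600 = 1)
(x_2, y_2) = (2588599·2588599 + 133·224460·224460, 2588599·224460 + 224460·2588599) = (13401689565601, 1162073863080)

2588599 224460
13401689565601 1162073863080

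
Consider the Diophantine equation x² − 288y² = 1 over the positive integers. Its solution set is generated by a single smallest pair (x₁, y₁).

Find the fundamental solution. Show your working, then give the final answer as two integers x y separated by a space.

17 1

√288 = [16; 1,32, …], period ℓ=2 (even) → k=1
a_0=16:  p_0=16·1+0=16,  q_0=16·0+1=1
a_1=1:  p_1=1·16+1=17,  q_1=1·1+0=1
fundamental: x₁=17, y₁=1  (since 289 − 288·1 = 1)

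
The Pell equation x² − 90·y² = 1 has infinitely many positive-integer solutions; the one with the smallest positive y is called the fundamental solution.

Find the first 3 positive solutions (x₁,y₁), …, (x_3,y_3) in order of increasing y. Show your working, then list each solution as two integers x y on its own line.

[9; 2,18] for √90; ℓ=2 ⇒ convergent index 1
k=0  a_k=9  p_k/q_k = 9/1
k=1  a_k=2  p_k/q_k = 19/2
→ (19, 2).  Check: 19²=361, 90·2²=360, difference 1.
(x_2, y_2) = (19·19 + 90·2·2, 19·2 + 2·19) = (721, 76)
(x_3, y_3) = (19·721 + 90·2·76, 19·76 + 2·721) = (27379, 2886)

19 2
721 76
27379 2886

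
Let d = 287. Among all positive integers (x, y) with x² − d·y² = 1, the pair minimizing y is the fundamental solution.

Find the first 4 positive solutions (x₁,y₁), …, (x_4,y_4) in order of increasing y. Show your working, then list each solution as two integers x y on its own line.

√287 → a₀=16, period (1,15,1,32); ℓ=4 even so k=3
step 0: (16, 1)  from 16·(1,0) + (0,1)
…
step 2: (271, 16)  from 15·(17,1) + (16,1)
step 3: (288, 17)  from 1·(271,16) + (17,1)
→ (288, 17).  Check: 288²=82944, 287·17²=82943, difference 1.
(x_2, y_2) = (288·288 + 287·17·17, 288·17 + 17·288) = (165887, 9792)
(x_3, y_3) = (288·165887 + 287·17·9792, 288·9792 + 17·165887) = (95550624, 5640175)
(x_4, y_4) = (288·95550624 + 287·17·5640175, 288·5640175 + 17·95550624) = (55036993537, 3248731008)

288 17
165887 9792
95550624 5640175
55036993537 3248731008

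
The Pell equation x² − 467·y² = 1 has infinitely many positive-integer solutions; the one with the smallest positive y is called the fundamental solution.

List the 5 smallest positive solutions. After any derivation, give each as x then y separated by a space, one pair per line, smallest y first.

1625626 75225
5285319783751 244575431700
17183906517558380626 795176361465413175
55869210433019434807260001 2585318735566902940613400
181644882158758119549456134390626 8405522709648569143113732563625

√467 = [21; 1,1,1,1,3,…,1,1,42, …], period ℓ=14 (even) → k=13
a_0=21:  p_0=21·1+0=21,  q_0=21·0+1=1
a_1=1:  p_1=1·21+1=22,  q_1=1·1+0=1
…
a_3=1:  p_3=1·43+22=65,  q_3=1·2+1=3
a_4=1:  p_4=1·65+43=108,  q_4=1·3+2=5
…
a_7=21:  p_7=21·1275+389=27164,  q_7=21·59+18=1257
…
a_9=3:  p_9=3·82767+27164=275465,  q_9=3·3830+1257=12747
…
a_11=1:  p_11=1·358232+275465=633697,  q_11=1·16577+12747=29324
a_12=1:  p_12=1·633697+358232=991929,  q_12=1·29324+16577=45901
a_13=1:  p_13=1·991929+633697=1625626,  q_13=1·45901+29324=75225
fundamental: x₁=1625626, y₁=75225  (since 2642659891876 − 467·5658800625 = 1)
(1625626+75225√467)^2 = 5285319783751 + 244575431700√467
(1625626+75225√467)^3 = 17183906517558380626 + 795176361465413175√467
(1625626+75225√467)^4 = 55869210433019434807260001 + 2585318735566902940613400√467
(1625626+75225√467)^5 = 181644882158758119549456134390626 + 8405522709648569143113732563625√467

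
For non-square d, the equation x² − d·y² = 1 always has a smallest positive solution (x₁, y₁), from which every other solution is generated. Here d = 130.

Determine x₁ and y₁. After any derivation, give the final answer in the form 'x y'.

d=130: √d = [11; 2,2,22] (ℓ=3, odd), read p_5/q_5
step 0: (11, 1)  from 11·(1,0) + (0,1)
…
step 4: (2611, 229)  from 2·(1277,112) + (57,5)
step 5: (6499, 570)  from 2·(2611,229) + (1277,112)
fundamental: x₁=6499, y₁=570  (since 42237001 − 130·324900 = 1)

6499 570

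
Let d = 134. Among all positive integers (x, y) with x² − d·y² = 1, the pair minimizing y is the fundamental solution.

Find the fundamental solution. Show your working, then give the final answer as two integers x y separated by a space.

145925 12606

[11; 1,1,2,1,3,…,1,1,22] for √134; ℓ=14 ⇒ convergent index 13
k=0  a_k=11  p_k/q_k = 11/1
…
k=2  a_k=1  p_k/q_k = 23/2
…
k=4  a_k=1  p_k/q_k = 81/7
…
k=7  a_k=10  p_k/q_k = 4121/356
k=8  a_k=1  p_k/q_k = 4503/389
k=9  a_k=3  p_k/q_k = 17630/1523
…
k=12  a_k=1  p_k/q_k = 84029/7259
k=13  a_k=1  p_k/q_k = 145925/12606
→ (145925, 12606).  Check: 145925²=21294105625, 134·12606²=21294105624, difference 1.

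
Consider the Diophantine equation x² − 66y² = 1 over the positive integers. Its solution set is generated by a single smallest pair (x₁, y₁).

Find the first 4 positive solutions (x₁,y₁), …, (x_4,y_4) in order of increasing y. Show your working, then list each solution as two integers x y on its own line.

65 8
8449 1040
1098305 135192
142771201 17573920

d=66: √d = [8; 8,16] (ℓ=2, even), read p_1/q_1
step 0: (8, 1)  from 8·(1,0) + (0,1)
step 1: (65, 8)  from 8·(8,1) + (1,0)
(x₁, y₁) = (65, 8);  65² − 66·8² = 1 ✓
k=2:  x_2 = 65·65+66·8·8 = 8449,  y_2 = 65·8+8·65 = 1040
k=3:  x_3 = 65·8449+66·8·1040 = 1098305,  y_3 = 65·1040+8·8449 = 135192
k=4:  x_4 = 65·1098305+66·8·135192 = 142771201,  y_4 = 65·135192+8·1098305 = 17573920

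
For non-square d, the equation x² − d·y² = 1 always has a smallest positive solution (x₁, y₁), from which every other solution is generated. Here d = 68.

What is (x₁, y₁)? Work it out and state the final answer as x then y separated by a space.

√68 → a₀=8, period (4,16); ℓ=2 even so k=1
i=0: a=8 ⇒ p=8, q=1
i=1: a=4 ⇒ p=33, q=4
fundamental: x₁=33, y₁=4  (since 1089 − 68·16 = 1)

33 4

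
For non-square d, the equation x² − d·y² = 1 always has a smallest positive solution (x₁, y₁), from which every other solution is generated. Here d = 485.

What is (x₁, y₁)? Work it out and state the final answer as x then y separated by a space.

√485 = [22; 44, …], period ℓ=1 (odd) → k=1
k=0  a_k=22  p_k/q_k = 22/1
k=1  a_k=44  p_k/q_k = 969/44
fundamental: x₁=969, y₁=44  (since 938961 − 485·1936 = 1)

969 44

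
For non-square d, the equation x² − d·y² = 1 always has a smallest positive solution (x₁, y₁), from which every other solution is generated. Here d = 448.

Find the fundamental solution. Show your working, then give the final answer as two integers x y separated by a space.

127 6

√448 → a₀=21, period (6,42); ℓ=2 even so k=1
k=0  a_k=21  p_k/q_k = 21/1
k=1  a_k=6  p_k/q_k = 127/6
(x₁, y₁) = (127, 6);  127² − 448·6² = 1 ✓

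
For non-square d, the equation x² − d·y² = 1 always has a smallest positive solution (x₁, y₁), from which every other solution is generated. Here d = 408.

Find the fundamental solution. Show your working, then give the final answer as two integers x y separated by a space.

√408 = [20; 5,40, …], period ℓ=2 (even) → k=1
a_0=20:  p_0=20·1+0=20,  q_0=20·0+1=1
a_1=5:  p_1=5·20+1=101,  q_1=5·1+0=5
(x₁, y₁) = (101, 5);  101² − 408·5² = 1 ✓

101 5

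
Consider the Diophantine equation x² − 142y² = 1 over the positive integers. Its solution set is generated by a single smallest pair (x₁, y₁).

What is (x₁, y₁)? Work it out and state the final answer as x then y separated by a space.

√142 → a₀=11, period (1,10,1,22); ℓ=4 even so k=3
i=0: a=11 ⇒ p=11, q=1
i=1: a=1 ⇒ p=12, q=1
i=2: a=10 ⇒ p=131, q=11
i=3: a=1 ⇒ p=143, q=12
fundamental: x₁=143, y₁=12  (since 20449 − 142·144 = 1)

143 12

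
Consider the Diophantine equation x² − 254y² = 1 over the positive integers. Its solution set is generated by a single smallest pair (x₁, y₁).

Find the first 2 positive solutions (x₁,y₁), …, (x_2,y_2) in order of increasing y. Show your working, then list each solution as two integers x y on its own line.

d=254: √d = [15; 1,14,1,30] (ℓ=4, even), read p_3/q_3
k=0  a_k=15  p_k/q_k = 15/1
k=1  a_k=1  p_k/q_k = 16/1
k=2  a_k=14  p_k/q_k = 239/15
k=3  a_k=1  p_k/q_k = 255/16
→ (255, 16).  Check: 255²=65025, 254·16²=65024, difference 1.
k=2:  x_2 = 255·255+254·16·16 = 130049,  y_2 = 255·16+16·255 = 8160

255 16
130049 8160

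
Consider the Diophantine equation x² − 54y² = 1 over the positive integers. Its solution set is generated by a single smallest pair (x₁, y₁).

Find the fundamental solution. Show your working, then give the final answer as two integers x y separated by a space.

√54 → a₀=7, period (2,1,6,1,2,14); ℓ=6 even so k=5
k=0  a_k=7  p_k/q_k = 7/1
…
k=2  a_k=1  p_k/q_k = 22/3
k=3  a_k=6  p_k/q_k = 147/20
k=4  a_k=1  p_k/q_k = 169/23
k=5  a_k=2  p_k/q_k = 485/66
→ (485, 66).  Check: 485²=235225, 54·66²=235224, difference 1.

485 66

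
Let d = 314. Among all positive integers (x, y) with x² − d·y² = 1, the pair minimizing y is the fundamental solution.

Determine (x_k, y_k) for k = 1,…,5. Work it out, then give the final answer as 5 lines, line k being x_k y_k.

392499 22150
308110930001 17387705700
241866463828532499 13649314199066450
189864690372162243720001 10714684347621377411400
149043402212524750531884812499 8411005783500436710995110750

√314 = [17; 1,2,1,1,2,1,34, …], period ℓ=7 (odd) → k=13
step 0: (17, 1)  from 17·(1,0) + (0,1)
…
step 4: (124, 7)  from 1·(71,4) + (53,3)
…
step 7: (15381, 868)  from 34·(443,25) + (319,18)
…
step 9: (47029, 2654)  from 2·(15824,893) + (15381,868)
…
step 11: (109882, 6201)  from 1·(62853,3547) + (47029,2654)
step 12: (282617, 15949)  from 2·(109882,6201) + (62853,3547)
step 13: (392499, 22150)  from 1·(282617,15949) + (109882,6201)
→ (392499, 22150).  Check: 392499²=154055465001, 314·22150²=154055465000, difference 1.
k=2:  x_2 = 392499·392499+314·22150·22150 = 308110930001,  y_2 = 392499·22150+22150·392499 = 17387705700
k=3:  x_3 = 392499·308110930001+314·22150·17387705700 = 241866463828532499,  y_3 = 392499·17387705700+22150·308110930001 = 13649314199066450
k=4:  x_4 = 392499·241866463828532499+314·22150·13649314199066450 = 189864690372162243720001,  y_4 = 392499·13649314199066450+22150·241866463828532499 = 10714684347621377411400
k=5:  x_5 = 392499·189864690372162243720001+314·22150·10714684347621377411400 = 149043402212524750531884812499,  y_5 = 392499·10714684347621377411400+22150·189864690372162243720001 = 8411005783500436710995110750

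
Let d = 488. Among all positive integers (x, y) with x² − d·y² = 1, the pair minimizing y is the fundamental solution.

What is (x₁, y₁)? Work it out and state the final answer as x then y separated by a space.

√488 → a₀=22, period (11,44); ℓ=2 even so k=1
a_0=22:  p_0=22·1+0=22,  q_0=22·0+1=1
a_1=11:  p_1=11·22+1=243,  q_1=11·1+0=11
(x₁, y₁) = (243, 11);  243² − 488·11² = 1 ✓

243 11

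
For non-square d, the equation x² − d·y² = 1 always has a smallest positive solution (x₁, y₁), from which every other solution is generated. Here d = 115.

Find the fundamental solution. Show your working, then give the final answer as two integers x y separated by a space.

√115 → a₀=10, period (1,2,1,1,1,1,1,2,1,20); ℓ=10 even so k=9
step 0: (10, 1)  from 10·(1,0) + (0,1)
step 1: (11, 1)  from 1·(10,1) + (1,0)
step 2: (32, 3)  from 2·(11,1) + (10,1)
…
step 4: (75, 7)  from 1·(43,4) + (32,3)
…
step 6: (193, 18)  from 1·(118,11) + (75,7)
…
step 8: (815, 76)  from 2·(311,29) + (193,18)
step 9: (1126, 105)  from 1·(815,76) + (311,29)
→ (1126, 105).  Check: 1126²=1267876, 115·105²=1267875, difference 1.

1126 105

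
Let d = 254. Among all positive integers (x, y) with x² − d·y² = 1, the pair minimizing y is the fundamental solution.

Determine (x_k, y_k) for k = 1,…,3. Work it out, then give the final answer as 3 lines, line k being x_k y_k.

√254 = [15; 1,14,1,30, …], period ℓ=4 (even) → k=3
i=0: a=15 ⇒ p=15, q=1
…
i=2: a=14 ⇒ p=239, q=15
i=3: a=1 ⇒ p=255, q=16
fundamental: x₁=255, y₁=16  (since 65025 − 254·256 = 1)
(255+16√254)^2 = 130049 + 8160√254
(255+16√254)^3 = 66324735 + 4161584√254

255 16
130049 8160
66324735 4161584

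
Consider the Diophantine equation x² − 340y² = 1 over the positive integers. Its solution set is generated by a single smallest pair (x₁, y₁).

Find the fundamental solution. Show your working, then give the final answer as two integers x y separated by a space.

[18; 2,3,1,1,1,…,3,2,36] for √340; ℓ=14 ⇒ convergent index 13
a_0=18:  p_0=18·1+0=18,  q_0=18·0+1=1
…
a_3=1:  p_3=1·129+37=166,  q_3=1·7+2=9
…
a_6=1:  p_6=1·461+295=756,  q_6=1·25+16=41
…
a_12=3:  p_12=3·34813+21039=125478,  q_12=3·1888+1141=6805
a_13=2:  p_13=2·125478+34813=285769,  q_13=2·6805+1888=15498
(x₁, y₁) = (285769, 15498);  285769² − 340·15498² = 1 ✓

285769 15498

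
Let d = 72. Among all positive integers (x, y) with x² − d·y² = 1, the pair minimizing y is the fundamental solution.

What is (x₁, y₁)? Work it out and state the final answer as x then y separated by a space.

d=72: √d = [8; 2,16] (ℓ=2, even), read p_1/q_1
step 0: (8, 1)  from 8·(1,0) + (0,1)
step 1: (17, 2)  from 2·(8,1) + (1,0)
→ (17, 2).  Check: 17²=289, 72·2²=288, difference 1.

17 2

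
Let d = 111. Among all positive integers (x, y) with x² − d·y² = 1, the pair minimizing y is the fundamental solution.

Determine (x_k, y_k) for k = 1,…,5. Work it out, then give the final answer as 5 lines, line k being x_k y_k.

295 28
174049 16520
102688615 9746772
60586108801 5750578960
35745701503975 3392831839628

√111 → a₀=10, period (1,1,6,1,1,20); ℓ=6 even so k=5
step 0: (10, 1)  from 10·(1,0) + (0,1)
step 1: (11, 1)  from 1·(10,1) + (1,0)
step 2: (21, 2)  from 1·(11,1) + (10,1)
step 3: (137, 13)  from 6·(21,2) + (11,1)
step 4: (158, 15)  from 1·(137,13) + (21,2)
step 5: (295, 28)  from 1·(158,15) + (137,13)
(x₁, y₁) = (295, 28);  295² − 111·28² = 1 ✓
(x_2, y_2) = (295·295 + 111·28·28, 295·28 + 28·295) = (174049, 16520)
(x_3, y_3) = (295·174049 + 111·28·16520, 295·16520 + 28·174049) = (102688615, 9746772)
(x_4, y_4) = (295·102688615 + 111·28·9746772, 295·9746772 + 28·102688615) = (60586108801, 5750578960)
(x_5, y_5) = (295·60586108801 + 111·28·5750578960, 295·5750578960 + 28·60586108801) = (35745701503975, 3392831839628)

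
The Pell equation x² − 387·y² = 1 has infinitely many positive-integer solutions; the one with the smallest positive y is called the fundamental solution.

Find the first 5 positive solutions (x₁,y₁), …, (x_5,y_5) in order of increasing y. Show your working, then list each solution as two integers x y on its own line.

√387 = [19; 1,2,19,2,1,38, …], period ℓ=6 (even) → k=5
k=0  a_k=19  p_k/q_k = 19/1
…
k=2  a_k=2  p_k/q_k = 59/3
…
k=4  a_k=2  p_k/q_k = 2341/119
k=5  a_k=1  p_k/q_k = 3482/177
fundamental: x₁=3482, y₁=177  (since 12124324 − 387·31329 = 1)
n=2: (3482,177)∘(3482,177) = (3482·3482+387·177·177, 3482·177+177·3482) = (24248647,1232628)
n=3: (24248647,1232628)∘(3482,177) = (3482·24248647+387·177·1232628, 3482·1232628+177·24248647) = (168867574226,8584021215)
n=4: (168867574226,8584021215)∘(3482,177) = (3482·168867574226+387·177·8584021215, 3482·8584021215+177·168867574226) = (1175993762661217,59779122508632)
n=5: (1175993762661217,59779122508632)∘(3482,177) = (3482·1175993762661217+387·177·59779122508632, 3482·59779122508632+177·1175993762661217) = (8189620394305140962,416301800566092033)

3482 177
24248647 1232628
168867574226 8584021215
1175993762661217 59779122508632
8189620394305140962 416301800566092033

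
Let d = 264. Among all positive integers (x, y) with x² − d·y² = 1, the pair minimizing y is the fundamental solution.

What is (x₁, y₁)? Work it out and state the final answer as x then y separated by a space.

65 4

√264 → a₀=16, period (4,32); ℓ=2 even so k=1
step 0: (16, 1)  from 16·(1,0) + (0,1)
step 1: (65, 4)  from 4·(16,1) + (1,0)
fundamental: x₁=65, y₁=4  (since 4225 − 264·16 = 1)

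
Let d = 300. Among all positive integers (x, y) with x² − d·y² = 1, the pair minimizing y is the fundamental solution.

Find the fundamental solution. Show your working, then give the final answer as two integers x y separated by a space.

1351 78

√300 = [17; 3,8,3,34, …], period ℓ=4 (even) → k=3
a_0=17:  p_0=17·1+0=17,  q_0=17·0+1=1
a_1=3:  p_1=3·17+1=52,  q_1=3·1+0=3
a_2=8:  p_2=8·52+17=433,  q_2=8·3+1=25
a_3=3:  p_3=3·433+52=1351,  q_3=3·25+3=78
fundamental: x₁=1351, y₁=78  (since 1825201 − 300·6084 = 1)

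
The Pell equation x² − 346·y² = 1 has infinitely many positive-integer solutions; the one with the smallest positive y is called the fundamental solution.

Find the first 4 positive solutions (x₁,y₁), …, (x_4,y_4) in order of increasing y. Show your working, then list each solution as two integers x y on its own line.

d=346: √d = [18; 1,1,1,1,36] (ℓ=5, odd), read p_9/q_9
a_0=18:  p_0=18·1+0=18,  q_0=18·0+1=1
…
a_8=1:  p_8=1·6901+3497=10398,  q_8=1·371+188=559
a_9=1:  p_9=1·10398+6901=17299,  q_9=1·559+371=930
(x₁, y₁) = (17299, 930);  17299² − 346·930² = 1 ✓
(x_2, y_2) = (17299·17299 + 346·930·930, 17299·930 + 930·17299) = (598510801, 32176140)
(x_3, y_3) = (17299·598510801 + 346·930·32176140, 17299·32176140 + 930·598510801) = (20707276675699, 1113230090790)
(x_4, y_4) = (17299·20707276675699 + 346·930·1113230090790, 17299·1113230090790 + 930·20707276675699) = (716430357827323201, 38515534648976280)

17299 930
598510801 32176140
20707276675699 1113230090790
716430357827323201 38515534648976280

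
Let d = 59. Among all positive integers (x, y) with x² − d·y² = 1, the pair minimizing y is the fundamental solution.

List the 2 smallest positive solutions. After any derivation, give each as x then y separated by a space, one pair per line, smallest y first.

d=59: √d = [7; 1,2,7,2,1,14] (ℓ=6, even), read p_5/q_5
step 0: (7, 1)  from 7·(1,0) + (0,1)
step 1: (8, 1)  from 1·(7,1) + (1,0)
step 2: (23, 3)  from 2·(8,1) + (7,1)
step 3: (169, 22)  from 7·(23,3) + (8,1)
step 4: (361, 47)  from 2·(169,22) + (23,3)
step 5: (530, 69)  from 1·(361,47) + (169,22)
fundamental: x₁=530, y₁=69  (since 280900 − 59·4761 = 1)
n=2: (530,69)∘(530,69) = (530·530+59·69·69, 530·69+69·530) = (561799,73140)

530 69
561799 73140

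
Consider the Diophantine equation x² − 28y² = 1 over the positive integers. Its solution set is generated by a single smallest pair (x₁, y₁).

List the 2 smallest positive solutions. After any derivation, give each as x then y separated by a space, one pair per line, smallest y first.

[5; 3,2,3,10] for √28; ℓ=4 ⇒ convergent index 3
a_0=5:  p_0=5·1+0=5,  q_0=5·0+1=1
a_1=3:  p_1=3·5+1=16,  q_1=3·1+0=3
a_2=2:  p_2=2·16+5=37,  q_2=2·3+1=7
a_3=3:  p_3=3·37+16=127,  q_3=3·7+3=24
fundamental: x₁=127, y₁=24  (since 16129 − 28·576 = 1)
(x_2, y_2) = (127·127 + 28·24·24, 127·24 + 24·127) = (32257, 6096)

127 24
32257 6096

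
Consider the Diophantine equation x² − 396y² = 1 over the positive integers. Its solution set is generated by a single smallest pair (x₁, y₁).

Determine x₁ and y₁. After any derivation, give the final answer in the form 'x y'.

√396 = [19; 1,8,1,38, …], period ℓ=4 (even) → k=3
i=0: a=19 ⇒ p=19, q=1
i=1: a=1 ⇒ p=20, q=1
i=2: a=8 ⇒ p=179, q=9
i=3: a=1 ⇒ p=199, q=10
fundamental: x₁=199, y₁=10  (since 39601 − 396·100 = 1)

199 10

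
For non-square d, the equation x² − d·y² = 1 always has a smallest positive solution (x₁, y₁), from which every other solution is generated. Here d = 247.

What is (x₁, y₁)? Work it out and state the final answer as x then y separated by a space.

√247 = [15; 1,2,1,1,9,1,9,1,1,2,1,30, …], period ℓ=12 (even) → k=11
a_0=15:  p_0=15·1+0=15,  q_0=15·0+1=1
a_1=1:  p_1=1·15+1=16,  q_1=1·1+0=1
…
a_5=9:  p_5=9·110+63=1053,  q_5=9·7+4=67
…
a_10=2:  p_10=2·24203+12683=61089,  q_10=2·1540+807=3887
a_11=1:  p_11=1·61089+24203=85292,  q_11=1·3887+1540=5427
(x₁, y₁) = (85292, 5427);  85292² − 247·5427² = 1 ✓

85292 5427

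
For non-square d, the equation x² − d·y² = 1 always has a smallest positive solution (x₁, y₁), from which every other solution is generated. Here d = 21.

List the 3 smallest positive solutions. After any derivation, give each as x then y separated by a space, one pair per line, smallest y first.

√21 → a₀=4, period (1,1,2,1,1,8); ℓ=6 even so k=5
k=0  a_k=4  p_k/q_k = 4/1
k=1  a_k=1  p_k/q_k = 5/1
k=2  a_k=1  p_k/q_k = 9/2
k=3  a_k=2  p_k/q_k = 23/5
k=4  a_k=1  p_k/q_k = 32/7
k=5  a_k=1  p_k/q_k = 55/12
(x₁, y₁) = (55, 12);  55² − 21·12² = 1 ✓
n=2: (55,12)∘(55,12) = (55·55+21·12·12, 55·12+12·55) = (6049,1320)
n=3: (6049,1320)∘(55,12) = (55·6049+21·12·1320, 55·1320+12·6049) = (665335,145188)

55 12
6049 1320
665335 145188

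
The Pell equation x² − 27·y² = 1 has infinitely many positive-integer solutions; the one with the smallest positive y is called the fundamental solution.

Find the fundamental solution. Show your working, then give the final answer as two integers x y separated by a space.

√27 = [5; 5,10, …], period ℓ=2 (even) → k=1
k=0  a_k=5  p_k/q_k = 5/1
k=1  a_k=5  p_k/q_k = 26/5
fundamental: x₁=26, y₁=5  (since 676 − 27·25 = 1)

26 5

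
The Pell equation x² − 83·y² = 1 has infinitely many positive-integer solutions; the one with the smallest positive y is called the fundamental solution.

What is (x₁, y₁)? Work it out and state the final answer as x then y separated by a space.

d=83: √d = [9; 9,18] (ℓ=2, even), read p_1/q_1
i=0: a=9 ⇒ p=9, q=1
i=1: a=9 ⇒ p=82, q=9
(x₁, y₁) = (82, 9);  82² − 83·9² = 1 ✓

82 9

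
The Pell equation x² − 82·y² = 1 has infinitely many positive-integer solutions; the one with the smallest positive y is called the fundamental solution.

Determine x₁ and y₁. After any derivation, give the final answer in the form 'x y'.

√82 = [9; 18, …], period ℓ=1 (odd) → k=1
i=0: a=9 ⇒ p=9, q=1
i=1: a=18 ⇒ p=163, q=18
→ (163, 18).  Check: 163²=26569, 82·18²=26568, difference 1.

163 18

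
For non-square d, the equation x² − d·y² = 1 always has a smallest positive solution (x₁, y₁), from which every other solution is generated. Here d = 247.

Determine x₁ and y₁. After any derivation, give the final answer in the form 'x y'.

85292 5427

d=247: √d = [15; 1,2,1,1,9,1,9,1,1,2,1,30] (ℓ=12, even), read p_11/q_11
a_0=15:  p_0=15·1+0=15,  q_0=15·0+1=1
a_1=1:  p_1=1·15+1=16,  q_1=1·1+0=1
…
a_3=1:  p_3=1·47+16=63,  q_3=1·3+1=4
a_4=1:  p_4=1·63+47=110,  q_4=1·4+3=7
…
a_6=1:  p_6=1·1053+110=1163,  q_6=1·67+7=74
a_7=9:  p_7=9·1163+1053=11520,  q_7=9·74+67=733
…
a_10=2:  p_10=2·24203+12683=61089,  q_10=2·1540+807=3887
a_11=1:  p_11=1·61089+24203=85292,  q_11=1·3887+1540=5427
(x₁, y₁) = (85292, 5427);  85292² − 247·5427² = 1 ✓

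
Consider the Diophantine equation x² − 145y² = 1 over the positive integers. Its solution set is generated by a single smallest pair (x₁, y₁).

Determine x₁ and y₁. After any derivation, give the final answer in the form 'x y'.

289 24

√145 → a₀=12, period (24); ℓ=1 odd so k=1
step 0: (12, 1)  from 12·(1,0) + (0,1)
step 1: (289, 24)  from 24·(12,1) + (1,0)
→ (289, 24).  Check: 289²=83521, 145·24²=83520, difference 1.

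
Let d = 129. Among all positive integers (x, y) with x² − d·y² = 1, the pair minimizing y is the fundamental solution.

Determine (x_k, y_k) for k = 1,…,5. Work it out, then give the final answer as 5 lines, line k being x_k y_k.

16855 1484
568182049 50025640
19153416854935 1686364322916
645661681611676801 56847341275472720
21765255267976208106775 1916323872709821068284

√129 → a₀=11, period (2,1,3,1,6,1,3,1,2,22); ℓ=10 even so k=9
step 0: (11, 1)  from 11·(1,0) + (0,1)
step 1: (23, 2)  from 2·(11,1) + (1,0)
step 2: (34, 3)  from 1·(23,2) + (11,1)
step 3: (125, 11)  from 3·(34,3) + (23,2)
…
step 5: (1079, 95)  from 6·(159,14) + (125,11)
…
step 7: (4793, 422)  from 3·(1238,109) + (1079,95)
step 8: (6031, 531)  from 1·(4793,422) + (1238,109)
step 9: (16855, 1484)  from 2·(6031,531) + (4793,422)
→ (16855, 1484).  Check: 16855²=284091025, 129·1484²=284091024, difference 1.
(16855+1484√129)^2 = 568182049 + 50025640√129
(16855+1484√129)^3 = 19153416854935 + 1686364322916√129
(16855+1484√129)^4 = 645661681611676801 + 56847341275472720√129
(16855+1484√129)^5 = 21765255267976208106775 + 1916323872709821068284√129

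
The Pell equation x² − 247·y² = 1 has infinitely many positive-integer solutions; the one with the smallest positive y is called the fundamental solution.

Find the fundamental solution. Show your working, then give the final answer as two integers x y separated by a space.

85292 5427

[15; 1,2,1,1,9,1,9,1,1,2,1,30] for √247; ℓ=12 ⇒ convergent index 11
step 0: (15, 1)  from 15·(1,0) + (0,1)
…
step 3: (63, 4)  from 1·(47,3) + (16,1)
step 4: (110, 7)  from 1·(63,4) + (47,3)
…
step 9: (24203, 1540)  from 1·(12683,807) + (11520,733)
step 10: (61089, 3887)  from 2·(24203,1540) + (12683,807)
step 11: (85292, 5427)  from 1·(61089,3887) + (24203,1540)
→ (85292, 5427).  Check: 85292²=7274725264, 247·5427²=7274725263, difference 1.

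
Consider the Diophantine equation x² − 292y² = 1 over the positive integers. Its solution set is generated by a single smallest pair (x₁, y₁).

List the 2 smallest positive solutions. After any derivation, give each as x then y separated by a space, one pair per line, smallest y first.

√292 → a₀=17, period (11,2,1,3,8,3,1,2,11,34); ℓ=10 even so k=9
i=0: a=17 ⇒ p=17, q=1
i=1: a=11 ⇒ p=188, q=11
i=2: a=2 ⇒ p=393, q=23
i=3: a=1 ⇒ p=581, q=34
i=4: a=3 ⇒ p=2136, q=125
i=5: a=8 ⇒ p=17669, q=1034
i=6: a=3 ⇒ p=55143, q=3227
i=7: a=1 ⇒ p=72812, q=4261
i=8: a=2 ⇒ p=200767, q=11749
i=9: a=11 ⇒ p=2281249, q=133500
→ (2281249, 133500).  Check: 2281249²=5204097000001, 292·133500²=5204097000000, difference 1.
k=2:  x_2 = 2281249·2281249+292·133500·133500 = 10408194000001,  y_2 = 2281249·133500+133500·2281249 = 609093483000

2281249 133500
10408194000001 609093483000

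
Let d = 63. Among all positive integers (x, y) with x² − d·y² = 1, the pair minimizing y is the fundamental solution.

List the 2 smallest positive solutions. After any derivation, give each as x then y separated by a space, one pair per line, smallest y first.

8 1
127 16

[7; 1,14] for √63; ℓ=2 ⇒ convergent index 1
i=0: a=7 ⇒ p=7, q=1
i=1: a=1 ⇒ p=8, q=1
(x₁, y₁) = (8, 1);  8² − 63·1² = 1 ✓
(8+1√63)^2 = 127 + 16√63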